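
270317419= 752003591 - 481686172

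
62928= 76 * 828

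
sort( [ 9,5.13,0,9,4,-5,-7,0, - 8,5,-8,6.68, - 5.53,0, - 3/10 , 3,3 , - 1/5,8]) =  [ - 8,-8,-7, - 5.53, - 5, - 3/10,  -  1/5,0,  0, 0 , 3, 3,4, 5,5.13,6.68, 8, 9,9]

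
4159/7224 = 4159/7224= 0.58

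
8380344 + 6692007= 15072351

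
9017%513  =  296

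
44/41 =1 + 3/41   =  1.07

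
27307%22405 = 4902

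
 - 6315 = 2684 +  - 8999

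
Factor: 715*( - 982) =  - 702130 = - 2^1* 5^1*11^1*13^1*491^1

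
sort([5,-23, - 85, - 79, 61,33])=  [ - 85, - 79, - 23,5,  33,61 ]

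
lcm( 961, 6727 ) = 6727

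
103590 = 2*51795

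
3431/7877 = 3431/7877 = 0.44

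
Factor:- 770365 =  - 5^1*154073^1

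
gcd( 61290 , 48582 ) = 18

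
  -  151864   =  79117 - 230981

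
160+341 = 501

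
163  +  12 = 175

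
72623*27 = 1960821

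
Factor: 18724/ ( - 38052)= -3^ ( - 2 )*7^( - 1)*31^1  =  - 31/63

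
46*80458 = 3701068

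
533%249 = 35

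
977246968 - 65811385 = 911435583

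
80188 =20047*4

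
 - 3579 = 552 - 4131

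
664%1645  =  664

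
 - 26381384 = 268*( - 98438 ) 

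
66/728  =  33/364  =  0.09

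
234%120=114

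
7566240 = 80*94578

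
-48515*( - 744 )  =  36095160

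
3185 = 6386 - 3201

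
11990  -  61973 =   -  49983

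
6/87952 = 3/43976 = 0.00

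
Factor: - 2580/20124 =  - 3^(-1)*5^1*13^( - 1 ) = - 5/39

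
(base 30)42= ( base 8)172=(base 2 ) 1111010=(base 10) 122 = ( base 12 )a2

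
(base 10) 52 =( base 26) 20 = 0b110100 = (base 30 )1m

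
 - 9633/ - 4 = 2408+1/4= 2408.25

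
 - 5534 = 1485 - 7019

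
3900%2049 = 1851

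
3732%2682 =1050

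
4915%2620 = 2295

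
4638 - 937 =3701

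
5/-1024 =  - 1 + 1019/1024  =  -0.00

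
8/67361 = 8/67361 =0.00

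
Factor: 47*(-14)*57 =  - 2^1*3^1*7^1*19^1*47^1 = - 37506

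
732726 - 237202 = 495524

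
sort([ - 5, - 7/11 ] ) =[-5, - 7/11]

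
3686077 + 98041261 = 101727338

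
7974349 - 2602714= 5371635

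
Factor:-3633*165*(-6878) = 2^1 * 3^2*5^1 * 7^1*11^1*19^1*173^1*181^1 = 4122982710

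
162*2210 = 358020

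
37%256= 37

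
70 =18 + 52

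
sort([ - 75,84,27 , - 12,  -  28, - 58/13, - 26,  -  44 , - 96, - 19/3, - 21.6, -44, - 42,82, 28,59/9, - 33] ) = [ - 96 , - 75, - 44, - 44,- 42, -33, - 28, - 26, - 21.6, - 12, - 19/3, - 58/13,59/9, 27,28,82, 84]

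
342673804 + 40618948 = 383292752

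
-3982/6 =-1991/3 = - 663.67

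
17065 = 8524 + 8541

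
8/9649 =8/9649 = 0.00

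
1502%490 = 32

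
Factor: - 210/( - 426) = 5^1*7^1*71^( - 1 ) = 35/71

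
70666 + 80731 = 151397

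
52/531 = 52/531 = 0.10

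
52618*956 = 50302808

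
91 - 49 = 42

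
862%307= 248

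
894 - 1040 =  -146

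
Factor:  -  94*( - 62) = 2^2 * 31^1* 47^1  =  5828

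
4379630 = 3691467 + 688163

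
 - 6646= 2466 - 9112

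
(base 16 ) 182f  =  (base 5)144231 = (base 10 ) 6191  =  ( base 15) 1C7B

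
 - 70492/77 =-916 + 40/77= - 915.48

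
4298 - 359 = 3939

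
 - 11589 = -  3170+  - 8419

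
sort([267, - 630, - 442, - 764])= [ - 764, - 630 , - 442,267 ]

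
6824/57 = 6824/57 = 119.72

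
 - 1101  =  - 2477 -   -  1376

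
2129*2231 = 4749799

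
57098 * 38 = 2169724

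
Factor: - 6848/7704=- 2^3 *3^( - 2 ) = -  8/9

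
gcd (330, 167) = 1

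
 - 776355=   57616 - 833971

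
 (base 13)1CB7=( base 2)1000100010111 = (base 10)4375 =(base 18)D91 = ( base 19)C25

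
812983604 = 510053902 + 302929702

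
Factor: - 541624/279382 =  - 2^2*79^1*163^( - 1 )=-316/163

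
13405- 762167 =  - 748762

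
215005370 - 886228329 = - 671222959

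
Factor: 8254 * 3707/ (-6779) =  - 30597578/6779 = - 2^1*11^1*337^1*4127^1*6779^ ( - 1)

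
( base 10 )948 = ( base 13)57C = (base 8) 1664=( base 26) 1ac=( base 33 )so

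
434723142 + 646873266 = 1081596408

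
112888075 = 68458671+44429404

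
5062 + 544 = 5606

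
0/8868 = 0 = 0.00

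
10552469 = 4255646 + 6296823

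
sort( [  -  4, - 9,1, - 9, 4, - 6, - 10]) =[- 10  , - 9, - 9, - 6, - 4, 1, 4 ] 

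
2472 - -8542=11014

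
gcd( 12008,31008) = 152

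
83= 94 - 11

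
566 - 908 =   -  342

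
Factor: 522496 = 2^8*13^1*157^1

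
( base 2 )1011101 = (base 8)135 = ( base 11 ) 85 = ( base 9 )113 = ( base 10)93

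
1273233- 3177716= - 1904483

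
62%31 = 0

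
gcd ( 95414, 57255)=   11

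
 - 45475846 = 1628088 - 47103934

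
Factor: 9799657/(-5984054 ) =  - 2^(  -  1 ) * 7^2*31^(-1)* 43^1 * 4651^1*  96517^( - 1) 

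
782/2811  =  782/2811 = 0.28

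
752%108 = 104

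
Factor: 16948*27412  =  464578576= 2^4 *7^1*11^1*19^1*89^1*223^1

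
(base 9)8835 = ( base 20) G5C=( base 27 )8p5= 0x1970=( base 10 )6512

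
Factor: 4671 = 3^3*173^1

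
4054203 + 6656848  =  10711051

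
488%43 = 15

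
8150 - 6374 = 1776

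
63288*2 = 126576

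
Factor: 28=2^2*7^1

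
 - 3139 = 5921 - 9060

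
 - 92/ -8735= 92/8735 = 0.01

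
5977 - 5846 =131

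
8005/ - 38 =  - 211  +  13/38 =- 210.66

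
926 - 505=421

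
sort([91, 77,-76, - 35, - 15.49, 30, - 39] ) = [-76,-39, - 35,-15.49, 30, 77, 91]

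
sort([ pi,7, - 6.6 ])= [ - 6.6,pi , 7]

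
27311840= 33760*809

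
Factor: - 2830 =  - 2^1*5^1 * 283^1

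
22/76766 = 11/38383 = 0.00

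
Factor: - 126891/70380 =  - 2^(  -  2)  *5^( - 1)*17^( - 1)*613^1 =- 613/340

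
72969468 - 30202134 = 42767334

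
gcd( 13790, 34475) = 6895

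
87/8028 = 29/2676 = 0.01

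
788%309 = 170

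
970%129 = 67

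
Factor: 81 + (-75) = 6 = 2^1*3^1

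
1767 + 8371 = 10138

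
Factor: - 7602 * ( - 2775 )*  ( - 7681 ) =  - 2^1 * 3^2*5^2 *7^1*37^1*181^1 * 7681^1 = - 162034919550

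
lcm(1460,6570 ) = 13140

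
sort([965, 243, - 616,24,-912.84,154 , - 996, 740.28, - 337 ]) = [-996, - 912.84, - 616,  -  337 , 24,  154,  243, 740.28,  965] 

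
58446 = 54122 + 4324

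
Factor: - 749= - 7^1*107^1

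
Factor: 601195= 5^1*7^1*89^1*193^1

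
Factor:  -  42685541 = - 43^1*47^1*21121^1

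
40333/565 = 40333/565=71.39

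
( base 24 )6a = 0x9a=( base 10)154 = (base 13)BB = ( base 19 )82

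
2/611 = 2/611   =  0.00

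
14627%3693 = 3548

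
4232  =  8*529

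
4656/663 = 1552/221 = 7.02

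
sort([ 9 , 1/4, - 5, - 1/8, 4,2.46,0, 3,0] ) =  [ - 5,-1/8, 0, 0,1/4,2.46,3,  4,9 ] 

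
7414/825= 674/75=8.99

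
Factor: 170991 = 3^4*2111^1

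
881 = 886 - 5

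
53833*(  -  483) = - 26001339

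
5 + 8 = 13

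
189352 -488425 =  -299073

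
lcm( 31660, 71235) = 284940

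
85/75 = 1+2/15  =  1.13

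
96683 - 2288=94395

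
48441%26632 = 21809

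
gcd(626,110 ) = 2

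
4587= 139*33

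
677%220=17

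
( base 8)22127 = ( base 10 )9303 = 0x2457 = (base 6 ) 111023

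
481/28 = 17+5/28 = 17.18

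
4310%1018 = 238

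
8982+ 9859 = 18841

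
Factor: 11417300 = 2^2 *5^2 * 29^1*31^1 * 127^1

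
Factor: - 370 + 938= 568= 2^3 * 71^1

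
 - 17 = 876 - 893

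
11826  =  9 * 1314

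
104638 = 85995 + 18643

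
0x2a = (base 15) 2C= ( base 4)222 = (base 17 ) 28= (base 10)42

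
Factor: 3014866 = 2^1* 67^1*149^1*151^1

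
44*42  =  1848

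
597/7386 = 199/2462 = 0.08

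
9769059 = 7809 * 1251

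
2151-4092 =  - 1941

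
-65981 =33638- 99619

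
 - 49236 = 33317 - 82553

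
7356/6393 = 1 + 321/2131 =1.15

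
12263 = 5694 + 6569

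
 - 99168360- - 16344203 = - 82824157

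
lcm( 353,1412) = 1412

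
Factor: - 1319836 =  - 2^2*7^1 * 47137^1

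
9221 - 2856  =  6365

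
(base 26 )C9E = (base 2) 10000010101000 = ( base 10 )8360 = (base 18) 17E8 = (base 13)3a61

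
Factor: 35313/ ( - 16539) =-79/37 = - 37^( - 1)*79^1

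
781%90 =61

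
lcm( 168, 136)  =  2856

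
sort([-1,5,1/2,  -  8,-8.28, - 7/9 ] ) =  [-8.28,-8, - 1, - 7/9 , 1/2, 5 ] 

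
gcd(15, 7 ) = 1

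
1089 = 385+704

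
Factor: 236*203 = 47908 = 2^2*7^1*29^1*59^1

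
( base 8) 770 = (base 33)f9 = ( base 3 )200200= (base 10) 504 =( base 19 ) 17a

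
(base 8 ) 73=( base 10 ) 59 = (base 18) 35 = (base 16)3B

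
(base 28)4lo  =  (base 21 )8aa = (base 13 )1924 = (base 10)3748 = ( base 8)7244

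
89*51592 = 4591688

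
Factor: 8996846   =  2^1*37^1*121579^1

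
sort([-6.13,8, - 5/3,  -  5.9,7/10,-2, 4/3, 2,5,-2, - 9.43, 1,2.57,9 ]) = [-9.43,  -  6.13, - 5.9, - 2  ,-2, - 5/3,  7/10,1,4/3 , 2, 2.57,5, 8,9 ]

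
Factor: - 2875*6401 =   -  18402875= - 5^3*23^1*37^1*173^1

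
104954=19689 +85265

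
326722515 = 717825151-391102636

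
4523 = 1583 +2940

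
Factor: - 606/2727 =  - 2/9 =- 2^1 * 3^ ( - 2) 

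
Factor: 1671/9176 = 2^( - 3)*3^1*31^( - 1)*37^(- 1)*557^1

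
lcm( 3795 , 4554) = 22770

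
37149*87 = 3231963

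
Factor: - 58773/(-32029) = 3^1*11^1*13^1*137^1 * 32029^( - 1)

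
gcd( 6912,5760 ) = 1152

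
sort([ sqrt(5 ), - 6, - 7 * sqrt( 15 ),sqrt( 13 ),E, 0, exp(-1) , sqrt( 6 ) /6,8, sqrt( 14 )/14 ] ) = [ - 7*sqrt( 15 ), - 6 , 0,  sqrt(14 )/14, exp( - 1), sqrt(6)/6, sqrt( 5), E , sqrt( 13 ),  8]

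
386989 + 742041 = 1129030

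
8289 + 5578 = 13867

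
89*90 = 8010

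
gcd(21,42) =21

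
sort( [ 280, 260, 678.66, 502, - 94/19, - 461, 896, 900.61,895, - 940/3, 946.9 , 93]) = [-461 , - 940/3,-94/19, 93,260, 280,502, 678.66, 895, 896, 900.61, 946.9]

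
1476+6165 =7641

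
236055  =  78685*3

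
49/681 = 49/681 = 0.07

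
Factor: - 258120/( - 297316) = 2^1 * 3^3*5^1*311^(-1) =270/311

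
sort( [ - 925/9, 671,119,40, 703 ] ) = [ - 925/9,40,119,671, 703] 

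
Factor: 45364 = 2^2*11^1*1031^1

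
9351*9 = 84159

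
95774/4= 23943+1/2 = 23943.50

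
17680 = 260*68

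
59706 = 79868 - 20162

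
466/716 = 233/358= 0.65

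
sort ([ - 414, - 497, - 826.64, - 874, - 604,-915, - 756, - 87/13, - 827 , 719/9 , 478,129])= [ - 915, - 874, - 827,-826.64, - 756,-604, - 497, - 414,-87/13, 719/9,129,  478]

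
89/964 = 89/964 = 0.09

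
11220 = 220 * 51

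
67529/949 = 71 + 150/949 = 71.16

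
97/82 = 97/82 =1.18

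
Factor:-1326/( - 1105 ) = 6/5 = 2^1*3^1*5^(-1)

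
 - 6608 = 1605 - 8213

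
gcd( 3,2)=1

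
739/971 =739/971 = 0.76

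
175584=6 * 29264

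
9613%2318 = 341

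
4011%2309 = 1702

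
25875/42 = 616 + 1/14 = 616.07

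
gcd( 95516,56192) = 4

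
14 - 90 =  - 76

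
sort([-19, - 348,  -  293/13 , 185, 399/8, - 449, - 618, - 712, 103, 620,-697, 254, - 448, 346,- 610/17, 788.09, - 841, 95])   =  [-841,  -  712,-697,  -  618, - 449, - 448, - 348,  -  610/17, - 293/13, - 19,399/8, 95, 103,185, 254, 346, 620,788.09]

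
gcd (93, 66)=3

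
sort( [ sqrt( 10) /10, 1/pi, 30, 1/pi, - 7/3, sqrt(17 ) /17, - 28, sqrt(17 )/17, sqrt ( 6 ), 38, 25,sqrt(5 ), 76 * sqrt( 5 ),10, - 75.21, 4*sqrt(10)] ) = [-75.21, - 28, - 7/3, sqrt (17)/17 , sqrt (17)/17, sqrt(10)/10,1/pi,1/pi, sqrt(5), sqrt(6), 10, 4*sqrt(10 ), 25, 30,38, 76* sqrt(5) ] 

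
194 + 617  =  811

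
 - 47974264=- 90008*533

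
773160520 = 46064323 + 727096197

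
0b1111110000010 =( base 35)6kg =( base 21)I62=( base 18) 16g2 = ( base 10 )8066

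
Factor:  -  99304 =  - 2^3*12413^1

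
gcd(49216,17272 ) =8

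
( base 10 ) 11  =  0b1011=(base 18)B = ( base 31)b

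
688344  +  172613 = 860957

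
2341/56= 41 + 45/56 = 41.80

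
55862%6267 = 5726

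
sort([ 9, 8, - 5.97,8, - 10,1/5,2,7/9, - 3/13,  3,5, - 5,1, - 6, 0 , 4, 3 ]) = [- 10,- 6, -5.97, - 5,  -  3/13,0,1/5,7/9 , 1,2,3,3, 4,5,8,  8,  9 ]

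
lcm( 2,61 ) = 122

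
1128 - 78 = 1050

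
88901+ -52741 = 36160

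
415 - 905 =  - 490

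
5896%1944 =64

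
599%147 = 11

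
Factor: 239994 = 2^1*3^2*67^1*199^1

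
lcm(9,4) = 36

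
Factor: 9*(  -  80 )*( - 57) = 41040 = 2^4*3^3*5^1  *19^1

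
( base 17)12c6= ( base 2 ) 1011001000101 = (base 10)5701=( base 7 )22423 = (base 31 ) 5SS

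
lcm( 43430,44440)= 1910920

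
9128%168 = 56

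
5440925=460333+4980592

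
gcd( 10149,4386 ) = 51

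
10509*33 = 346797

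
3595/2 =1797 +1/2 = 1797.50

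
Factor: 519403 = 19^1*27337^1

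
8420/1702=4 + 806/851 = 4.95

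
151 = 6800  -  6649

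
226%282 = 226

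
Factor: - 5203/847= - 7^( - 1)*43^1 = -43/7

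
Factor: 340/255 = 4/3 =2^2*3^ ( - 1) 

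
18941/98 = 18941/98 = 193.28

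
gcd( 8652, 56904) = 12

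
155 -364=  - 209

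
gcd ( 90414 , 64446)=6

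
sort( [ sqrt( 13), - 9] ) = [-9, sqrt(13)]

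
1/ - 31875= - 1+31874/31875=-0.00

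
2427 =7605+  -  5178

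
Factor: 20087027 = 23^1 * 873349^1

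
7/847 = 1/121 = 0.01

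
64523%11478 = 7133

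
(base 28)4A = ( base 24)52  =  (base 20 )62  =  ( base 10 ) 122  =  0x7a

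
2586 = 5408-2822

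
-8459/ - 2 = 4229+1/2  =  4229.50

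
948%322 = 304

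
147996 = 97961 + 50035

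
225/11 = 20 + 5/11 =20.45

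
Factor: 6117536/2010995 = 2^5*5^( - 1 )*7^ ( - 1 )*57457^( - 1)* 191173^1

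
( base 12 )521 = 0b1011101001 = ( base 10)745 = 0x2e9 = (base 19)214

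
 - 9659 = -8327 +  - 1332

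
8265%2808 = 2649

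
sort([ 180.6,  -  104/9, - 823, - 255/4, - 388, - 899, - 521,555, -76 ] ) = [-899, - 823,- 521, - 388,  -  76, - 255/4, - 104/9,  180.6, 555]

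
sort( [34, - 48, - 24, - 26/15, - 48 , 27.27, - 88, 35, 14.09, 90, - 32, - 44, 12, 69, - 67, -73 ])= [-88, - 73, -67 ,-48,-48, - 44, -32, - 24, - 26/15,  12,  14.09, 27.27, 34,35, 69,90 ] 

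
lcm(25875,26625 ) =1837125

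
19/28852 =19/28852 = 0.00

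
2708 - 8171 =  - 5463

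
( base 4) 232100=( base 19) 83F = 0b101110010000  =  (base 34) 2J2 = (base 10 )2960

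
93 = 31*3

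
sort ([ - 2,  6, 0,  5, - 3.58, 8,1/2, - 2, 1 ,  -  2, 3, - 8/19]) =[ - 3.58, - 2, - 2,  -  2,-8/19,  0,1/2, 1, 3,5,6,8]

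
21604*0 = 0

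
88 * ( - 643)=  -  56584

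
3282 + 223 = 3505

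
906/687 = 1 + 73/229 = 1.32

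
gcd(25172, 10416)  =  868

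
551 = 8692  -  8141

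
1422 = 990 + 432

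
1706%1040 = 666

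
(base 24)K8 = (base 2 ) 111101000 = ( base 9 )602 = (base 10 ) 488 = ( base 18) 192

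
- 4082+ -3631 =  - 7713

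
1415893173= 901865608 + 514027565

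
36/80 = 9/20= 0.45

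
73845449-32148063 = 41697386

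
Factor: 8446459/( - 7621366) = - 2^( - 1)*7^1*311^( - 1)  *12253^( - 1)*1206637^1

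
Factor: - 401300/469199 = - 2^2*5^2*83^( - 1 )*4013^1*5653^( - 1)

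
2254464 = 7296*309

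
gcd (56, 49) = 7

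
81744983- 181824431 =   -  100079448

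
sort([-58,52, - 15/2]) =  [  -  58,-15/2 , 52 ] 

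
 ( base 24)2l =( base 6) 153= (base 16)45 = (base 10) 69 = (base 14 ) 4D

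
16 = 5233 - 5217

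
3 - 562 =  - 559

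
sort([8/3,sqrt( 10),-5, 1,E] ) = [ - 5,1,8/3,E,sqrt ( 10)] 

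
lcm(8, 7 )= 56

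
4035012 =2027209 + 2007803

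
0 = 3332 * 0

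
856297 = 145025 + 711272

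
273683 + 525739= 799422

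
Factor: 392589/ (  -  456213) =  -543/631 = - 3^1*181^1*631^( - 1)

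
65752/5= 65752/5= 13150.40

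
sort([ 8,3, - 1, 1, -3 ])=[-3, - 1,1, 3 , 8 ] 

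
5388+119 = 5507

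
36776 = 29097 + 7679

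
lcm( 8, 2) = 8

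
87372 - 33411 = 53961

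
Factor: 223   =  223^1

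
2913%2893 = 20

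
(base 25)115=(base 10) 655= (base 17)249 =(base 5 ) 10110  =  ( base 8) 1217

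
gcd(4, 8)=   4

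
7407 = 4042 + 3365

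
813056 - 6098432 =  - 5285376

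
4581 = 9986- 5405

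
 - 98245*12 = -1178940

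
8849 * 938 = 8300362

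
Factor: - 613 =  - 613^1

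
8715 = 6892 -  - 1823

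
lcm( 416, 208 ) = 416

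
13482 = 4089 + 9393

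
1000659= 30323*33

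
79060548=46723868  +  32336680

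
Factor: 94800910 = 2^1*5^1*9480091^1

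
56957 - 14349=42608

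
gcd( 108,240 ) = 12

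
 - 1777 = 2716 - 4493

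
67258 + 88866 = 156124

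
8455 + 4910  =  13365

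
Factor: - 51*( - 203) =10353 = 3^1*7^1 *17^1*29^1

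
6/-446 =-3/223 = -0.01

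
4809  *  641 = 3082569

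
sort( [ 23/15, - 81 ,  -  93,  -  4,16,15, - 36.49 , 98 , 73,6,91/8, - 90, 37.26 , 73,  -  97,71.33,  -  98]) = [  -  98, - 97, - 93, - 90, - 81,  -  36.49,-4,23/15,6,91/8, 15,16, 37.26,71.33,73, 73,98]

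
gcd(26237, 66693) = 1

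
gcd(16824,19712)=8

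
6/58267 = 6/58267 = 0.00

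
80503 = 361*223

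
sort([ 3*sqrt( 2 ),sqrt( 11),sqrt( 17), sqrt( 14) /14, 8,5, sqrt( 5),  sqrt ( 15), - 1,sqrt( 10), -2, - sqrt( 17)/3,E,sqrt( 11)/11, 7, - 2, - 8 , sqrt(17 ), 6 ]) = [ - 8 ,-2, - 2, - sqrt( 17)/3, - 1,sqrt ( 14)/14,sqrt( 11)/11,sqrt (5 ), E, sqrt( 10),  sqrt( 11),sqrt( 15),sqrt( 17 ),sqrt(17 ),3*sqrt(2),5,6,7,8]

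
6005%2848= 309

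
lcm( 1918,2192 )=15344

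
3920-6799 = - 2879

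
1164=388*3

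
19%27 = 19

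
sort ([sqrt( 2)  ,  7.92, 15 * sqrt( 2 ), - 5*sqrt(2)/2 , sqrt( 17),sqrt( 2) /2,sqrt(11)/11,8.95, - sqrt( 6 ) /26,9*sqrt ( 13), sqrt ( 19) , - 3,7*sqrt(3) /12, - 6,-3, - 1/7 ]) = [ - 6, - 5*sqrt (2)/2, - 3, - 3, - 1/7, - sqrt ( 6) /26,sqrt ( 11) /11, sqrt( 2 )/2 , 7*sqrt(3)/12 , sqrt(2 ),sqrt ( 17),sqrt( 19),7.92,8.95, 15 *sqrt(2 ), 9*sqrt( 13) ]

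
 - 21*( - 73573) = 1545033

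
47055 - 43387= 3668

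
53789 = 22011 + 31778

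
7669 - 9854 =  - 2185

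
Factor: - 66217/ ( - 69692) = 2^( - 2 )*7^( - 1)*19^( - 1)*23^1*131^( - 1)*2879^1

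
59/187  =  59/187 = 0.32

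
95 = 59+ 36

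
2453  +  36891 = 39344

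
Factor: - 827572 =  - 2^2*313^1*661^1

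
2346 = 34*69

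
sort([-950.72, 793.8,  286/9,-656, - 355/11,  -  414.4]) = [ - 950.72 ,  -  656, - 414.4, - 355/11,286/9, 793.8] 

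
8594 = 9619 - 1025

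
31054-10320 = 20734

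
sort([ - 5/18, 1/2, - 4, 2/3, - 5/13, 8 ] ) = [-4, - 5/13, - 5/18, 1/2, 2/3, 8 ]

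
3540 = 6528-2988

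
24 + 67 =91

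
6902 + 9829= 16731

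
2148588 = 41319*52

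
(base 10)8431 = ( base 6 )103011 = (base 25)dc6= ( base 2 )10000011101111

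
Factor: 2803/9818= 2^(  -  1)*2803^1*4909^ (- 1 ) 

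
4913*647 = 3178711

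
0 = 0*181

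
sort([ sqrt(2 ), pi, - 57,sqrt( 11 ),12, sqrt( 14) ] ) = [-57, sqrt( 2 ),pi,  sqrt(11 ), sqrt( 14 ), 12 ] 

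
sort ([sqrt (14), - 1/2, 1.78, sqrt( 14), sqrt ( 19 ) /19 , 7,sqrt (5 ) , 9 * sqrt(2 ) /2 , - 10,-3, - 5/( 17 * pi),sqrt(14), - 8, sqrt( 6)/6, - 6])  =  [ - 10, - 8, - 6, - 3,-1/2, - 5/( 17 * pi ) , sqrt ( 19 ) /19, sqrt (6)/6,1.78,sqrt( 5 ),sqrt(14 ),sqrt ( 14),sqrt (14 ),9*sqrt(2)/2, 7]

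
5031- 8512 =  - 3481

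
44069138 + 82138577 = 126207715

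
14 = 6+8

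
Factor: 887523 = 3^1*7^1*13^1*3251^1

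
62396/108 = 15599/27 = 577.74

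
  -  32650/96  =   - 16325/48 = - 340.10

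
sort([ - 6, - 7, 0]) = [ - 7, - 6,0]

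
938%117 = 2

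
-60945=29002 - 89947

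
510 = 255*2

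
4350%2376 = 1974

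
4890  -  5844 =-954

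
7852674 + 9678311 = 17530985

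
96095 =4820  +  91275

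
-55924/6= - 27962/3=- 9320.67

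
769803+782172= 1551975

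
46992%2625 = 2367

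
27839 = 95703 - 67864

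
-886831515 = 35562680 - 922394195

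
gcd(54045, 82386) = 9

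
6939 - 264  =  6675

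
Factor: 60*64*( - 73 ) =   -  280320=-  2^8*3^1 * 5^1*73^1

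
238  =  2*119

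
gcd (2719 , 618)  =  1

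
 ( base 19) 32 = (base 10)59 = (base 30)1t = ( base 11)54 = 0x3B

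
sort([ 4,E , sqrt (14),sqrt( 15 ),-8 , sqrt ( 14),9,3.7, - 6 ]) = [ - 8, - 6, E , 3.7,  sqrt ( 14), sqrt(  14),sqrt( 15),  4 , 9]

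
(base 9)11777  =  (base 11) 5a57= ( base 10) 7927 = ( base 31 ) 87M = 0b1111011110111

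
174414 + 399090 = 573504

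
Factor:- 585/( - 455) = 9/7 = 3^2*7^( - 1 )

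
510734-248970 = 261764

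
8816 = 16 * 551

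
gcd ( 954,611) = 1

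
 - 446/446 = - 1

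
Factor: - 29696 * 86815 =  - 2^10*5^1*29^1 * 97^1*179^1 =- 2578058240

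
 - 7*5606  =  -39242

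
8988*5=44940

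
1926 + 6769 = 8695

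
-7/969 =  -7/969=- 0.01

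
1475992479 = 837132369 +638860110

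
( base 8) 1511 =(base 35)O1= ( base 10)841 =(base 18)2ad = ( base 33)pg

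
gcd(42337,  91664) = 1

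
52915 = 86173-33258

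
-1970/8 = -985/4= -  246.25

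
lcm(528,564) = 24816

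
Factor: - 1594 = -2^1*  797^1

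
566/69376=283/34688 = 0.01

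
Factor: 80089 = 283^2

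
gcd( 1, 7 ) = 1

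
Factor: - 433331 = -137^1*3163^1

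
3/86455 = 3/86455 = 0.00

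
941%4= 1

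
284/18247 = 4/257 = 0.02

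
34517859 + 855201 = 35373060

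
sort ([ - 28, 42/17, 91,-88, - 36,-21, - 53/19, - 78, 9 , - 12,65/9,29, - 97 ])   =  [ - 97,  -  88, - 78, - 36, - 28, - 21, - 12,  -  53/19, 42/17, 65/9, 9, 29,91] 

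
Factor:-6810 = - 2^1*3^1 * 5^1*227^1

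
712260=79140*9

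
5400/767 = 5400/767 = 7.04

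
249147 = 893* 279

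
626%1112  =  626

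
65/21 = 3 + 2/21= 3.10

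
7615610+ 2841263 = 10456873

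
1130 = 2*565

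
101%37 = 27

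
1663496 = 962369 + 701127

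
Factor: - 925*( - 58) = 53650 = 2^1*5^2*29^1 * 37^1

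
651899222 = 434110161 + 217789061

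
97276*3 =291828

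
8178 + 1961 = 10139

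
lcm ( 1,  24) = 24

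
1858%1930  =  1858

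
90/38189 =90/38189 = 0.00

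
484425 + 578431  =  1062856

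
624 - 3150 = -2526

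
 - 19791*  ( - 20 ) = 395820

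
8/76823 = 8/76823 = 0.00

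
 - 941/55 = - 18 + 49/55 = - 17.11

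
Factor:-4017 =-3^1*13^1*103^1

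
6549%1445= 769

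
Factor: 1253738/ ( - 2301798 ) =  - 626869/1150899 = -3^ ( - 1 )* 421^1*1489^1*383633^ ( - 1)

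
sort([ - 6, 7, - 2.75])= [ - 6, - 2.75, 7]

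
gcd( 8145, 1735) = 5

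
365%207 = 158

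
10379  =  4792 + 5587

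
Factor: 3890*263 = 1023070= 2^1*  5^1 * 263^1 * 389^1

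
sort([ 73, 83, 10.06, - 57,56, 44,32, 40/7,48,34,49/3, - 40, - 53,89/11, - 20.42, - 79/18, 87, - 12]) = [-57,-53, - 40, - 20.42, - 12, - 79/18, 40/7,  89/11,10.06, 49/3 , 32,34, 44, 48, 56, 73,  83, 87 ] 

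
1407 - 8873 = - 7466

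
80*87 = 6960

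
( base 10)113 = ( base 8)161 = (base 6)305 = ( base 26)49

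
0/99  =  0 =0.00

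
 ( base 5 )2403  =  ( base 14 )1B3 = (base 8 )541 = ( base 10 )353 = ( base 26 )DF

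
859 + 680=1539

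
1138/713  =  1138/713 = 1.60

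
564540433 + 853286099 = 1417826532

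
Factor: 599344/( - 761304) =- 74918/95163 = - 2^1*3^ (  -  1)*47^1*797^1*31721^( - 1 ) 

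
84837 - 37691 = 47146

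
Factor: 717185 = 5^1*7^1 * 31^1*661^1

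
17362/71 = 17362/71 = 244.54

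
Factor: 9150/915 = 10 = 2^1*5^1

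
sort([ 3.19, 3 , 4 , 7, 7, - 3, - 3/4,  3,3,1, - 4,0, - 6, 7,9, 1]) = [ - 6, - 4,-3, - 3/4, 0, 1,1,3,3,3, 3.19,4  ,  7 , 7,7,9 ] 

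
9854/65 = 151 + 3/5 = 151.60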